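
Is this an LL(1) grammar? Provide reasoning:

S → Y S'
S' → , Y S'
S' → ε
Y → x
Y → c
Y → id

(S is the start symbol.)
Yes, the grammar is LL(1).

Relevant sets:
  FOLLOW(S') = { $ }

For S':
  PREDICT(S' → ',' Y S') = { ',' }
  PREDICT(S' → ε) = { $ }
For Y:
  PREDICT(Y → x) = { 'x' }
  PREDICT(Y → c) = { 'c' }
  PREDICT(Y → id) = { 'id' }
S has a single production, so nothing to check there.

All predict sets are disjoint. The grammar IS LL(1).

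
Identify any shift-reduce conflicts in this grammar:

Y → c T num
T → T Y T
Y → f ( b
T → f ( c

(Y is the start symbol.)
Yes — I12: [T → T Y T .] vs [Y → . c T num]

Augment with Y' → Y and build the canonical LR(0) collection (I0 = CLOSURE({[Y' → . Y]}), then GOTO on every symbol after a dot until no new states appear). It has 13 states:
  I0: { [Y → . c T num], [Y → . f ( b], [Y' → . Y] }  — shift
  I1: { [Y' → Y .] }  — accept
  I2: { [T → . T Y T], [T → . f ( c], [Y → c . T num] }  — shift
  I3: { [Y → f . ( b] }  — shift
  I4: { [Y → f ( . b] }  — shift
  I5: { [Y → f ( b .] }  — reduce
  I6: { [T → T . Y T], [Y → . c T num], [Y → . f ( b], [Y → c T . num] }  — shift
  I7: { [T → f . ( c] }  — shift
  I8: { [T → f ( . c] }  — shift
  I9: { [T → f ( c .] }  — reduce
  I10: { [T → . T Y T], [T → . f ( c], [T → T Y . T] }  — shift
  I11: { [Y → c T num .] }  — reduce
  I12: { [T → T . Y T], [T → T Y T .], [Y → . c T num], [Y → . f ( b] }  — shift, reduce

I12 contains reduce item [T → T Y T .] and shift items [Y → . c T num], [Y → . f ( b] — shift-reduce conflict.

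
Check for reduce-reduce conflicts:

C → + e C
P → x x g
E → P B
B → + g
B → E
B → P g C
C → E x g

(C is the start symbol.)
Augment with C' → C and build the canonical LR(0) collection (I0 = CLOSURE({[C' → . C]}), then GOTO on every symbol after a dot until no new states appear). It has 19 states:
  I0: { [C → . + e C], [C → . E x g], [C' → . C], [E → . P B], [P → . x x g] }  — shift
  I1: { [C → + . e C] }  — shift
  I2: { [C' → C .] }  — accept
  I3: { [C → E . x g] }  — shift
  I4: { [B → . + g], [B → . E], [B → . P g C], [E → . P B], [E → P . B], [P → . x x g] }  — shift
  I5: { [P → x . x g] }  — shift
  I6: { [P → x x . g] }  — shift
  I7: { [P → x x g .] }  — reduce
  I8: { [B → + . g] }  — shift
  I9: { [E → P B .] }  — reduce
  I10: { [B → E .] }  — reduce
  I11: { [B → . + g], [B → . E], [B → . P g C], [B → P . g C], [E → . P B], [E → P . B], [P → . x x g] }  — shift
  I12: { [B → P g . C], [C → . + e C], [C → . E x g], [E → . P B], [P → . x x g] }  — shift
  I13: { [B → P g C .] }  — reduce
  I14: { [B → + g .] }  — reduce
  I15: { [C → E x . g] }  — shift
  I16: { [C → E x g .] }  — reduce
  I17: { [C → + e . C], [C → . + e C], [C → . E x g], [E → . P B], [P → . x x g] }  — shift
  I18: { [C → + e C .] }  — reduce

No state contains more than one complete item.

Answer: No reduce-reduce conflicts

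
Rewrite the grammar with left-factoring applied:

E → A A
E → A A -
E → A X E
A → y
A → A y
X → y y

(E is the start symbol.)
Left-factoring transforms A → αβ₁ | αβ₂ into A → αA' and A' → β₁ | β₂
(α is the longest common prefix among the alternatives). Repeat until
no nonterminal has two alternatives with a common prefix.

Round 1: E has alternatives sharing prefix 'A'. Introduce E': E → A E'
  Add: E' → A
  Add: E' → A -
  Add: E' → X E

Round 2: E' has alternatives sharing prefix 'A'. Introduce E'': E' → A E''
  Add: E'' → ε
  Add: E'' → -

No remaining common prefixes — done.

Resulting grammar:
E → A E'
E' → A E''
E'' → ε
E'' → -
E' → X E
A → y
A → A y
X → y y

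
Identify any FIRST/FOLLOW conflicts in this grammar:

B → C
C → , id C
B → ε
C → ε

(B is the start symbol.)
No FIRST/FOLLOW conflicts.

Nullable non-terminals: B, C.
FIRST sets used below: FIRST(C) = { ',', ε }

B: nullable alternative(s) B → C, B → ε; FOLLOW(B) = { $ }
  B → C: FIRST \ {ε} = { ',' } — disjoint from FOLLOW(B)
  B → ε: FIRST \ {ε} = { } — disjoint from FOLLOW(B)

C: nullable alternative(s) C → ε; FOLLOW(C) = { $ }
  C → , id C: FIRST \ {ε} = { ',' } — disjoint from FOLLOW(C)
  C → ε: FIRST \ {ε} = { } — this is the only nullable alternative, skip

No FIRST/FOLLOW conflicts found.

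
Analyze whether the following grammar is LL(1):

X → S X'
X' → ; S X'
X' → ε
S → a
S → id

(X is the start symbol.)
Yes, the grammar is LL(1).

A grammar is LL(1) if for each non-terminal N with multiple productions, the predict sets of those productions are pairwise disjoint, where PREDICT(N → α) = (FIRST(α) \ {ε}) ∪ (FOLLOW(N) if α ⇒* ε).

Relevant sets:
  FOLLOW(X') = { $ }

For X':
  PREDICT(X' → ';' S X') = { ';' }
  PREDICT(X' → ε) = { $ }
For S:
  PREDICT(S → a) = { 'a' }
  PREDICT(S → id) = { 'id' }
X has a single production, so nothing to check there.

All predict sets are disjoint. The grammar IS LL(1).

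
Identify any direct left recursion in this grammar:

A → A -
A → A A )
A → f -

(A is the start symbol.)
A → A -: LEFT RECURSIVE (starts with A)
A → A A ): LEFT RECURSIVE (starts with A)
A → f -: starts with f

The grammar has direct left recursion on: A.

Answer: Yes, A is left-recursive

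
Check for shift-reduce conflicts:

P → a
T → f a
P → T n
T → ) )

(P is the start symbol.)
A shift-reduce conflict occurs when an LR(0) state has both:
  - a complete (reduce) item [A → α .] (dot at the end), and
  - a shift item [B → β . c γ] (dot before a terminal).

Augment with P' → P and build the canonical LR(0) collection (I0 = CLOSURE({[P' → . P]}), then GOTO on every symbol after a dot until no new states appear). It has 9 states:
  I0: { [P → . T n], [P → . a], [P' → . P], [T → . ) )], [T → . f a] }  — shift
  I1: { [T → ) . )] }  — shift
  I2: { [P' → P .] }  — accept
  I3: { [P → T . n] }  — shift
  I4: { [P → a .] }  — reduce
  I5: { [T → f . a] }  — shift
  I6: { [T → f a .] }  — reduce
  I7: { [P → T n .] }  — reduce
  I8: { [T → ) ) .] }  — reduce

No state contains both a complete item and a shift item.

Answer: No shift-reduce conflicts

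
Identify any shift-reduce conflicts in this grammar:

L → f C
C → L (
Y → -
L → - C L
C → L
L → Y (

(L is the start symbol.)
Yes — I1: [Y → - .] vs [L → . - C L]; I6: [C → L .] vs [C → L . (]

A shift-reduce conflict occurs when an LR(0) state has both:
  - a complete (reduce) item [A → α .] (dot at the end), and
  - a shift item [B → β . c γ] (dot before a terminal).

Augment with L' → L and build the canonical LR(0) collection (I0 = CLOSURE({[L' → . L]}), then GOTO on every symbol after a dot until no new states appear). It has 11 states:
  I0: { [L → . - C L], [L → . Y (], [L → . f C], [L' → . L], [Y → . -] }  — shift
  I1: { [C → . L (], [C → . L], [L → - . C L], [L → . - C L], [L → . Y (], [L → . f C], [Y → - .], [Y → . -] }  — shift, reduce
  I2: { [L' → L .] }  — accept
  I3: { [L → Y . (] }  — shift
  I4: { [C → . L (], [C → . L], [L → . - C L], [L → . Y (], [L → . f C], [L → f . C], [Y → . -] }  — shift
  I5: { [L → f C .] }  — reduce
  I6: { [C → L . (], [C → L .] }  — shift, reduce
  I7: { [C → L ( .] }  — reduce
  I8: { [L → Y ( .] }  — reduce
  I9: { [L → - C . L], [L → . - C L], [L → . Y (], [L → . f C], [Y → . -] }  — shift
  I10: { [L → - C L .] }  — reduce

I1 contains reduce item [Y → - .] and shift items [L → . - C L], [L → . f C], [Y → . -] — shift-reduce conflict.
I6 contains reduce item [C → L .] and shift item [C → L . (] — shift-reduce conflict.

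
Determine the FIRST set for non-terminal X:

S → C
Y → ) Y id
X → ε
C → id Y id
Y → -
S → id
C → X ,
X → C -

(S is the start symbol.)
FIRST sets of the other non-terminals involved (by the same procedure, iterated to a fixed point):
  FIRST(C) = { ',', 'id' }

From X → ε:
  - ε-production, so ε ∈ FIRST(X)
From X → C -:
  - C is a non-terminal: add FIRST(C) \ {ε} = { ',', 'id' }
    C is not nullable, so stop

Collecting: FIRST(X) = { ',', 'id', ε }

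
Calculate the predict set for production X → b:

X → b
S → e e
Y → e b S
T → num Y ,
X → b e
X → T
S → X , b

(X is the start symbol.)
PREDICT(X → b) = (FIRST(RHS) \ {ε}) ∪ (FOLLOW(X) if ε ∈ FIRST(RHS), i.e. RHS ⇒* ε)
FIRST(b) = { 'b' }
ε ∉ FIRST(b), so FOLLOW(X) is not added.
PREDICT(X → b) = { 'b' }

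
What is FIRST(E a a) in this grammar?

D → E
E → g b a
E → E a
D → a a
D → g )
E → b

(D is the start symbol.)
{ 'b', 'g' }

FIRST sets of the non-terminals involved (from the grammar, by fixed-point iteration):
  FIRST(E) = { 'b', 'g' }

To compute FIRST(E a a), process the symbols left to right:
Symbol E is a non-terminal. Add FIRST(E) \ {ε} = { 'b', 'g' }
E is not nullable (ε ∉ FIRST(E)), so stop here.
FIRST(E a a) = { 'b', 'g' }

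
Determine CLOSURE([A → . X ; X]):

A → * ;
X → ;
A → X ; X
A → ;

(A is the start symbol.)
Start with: [A → . X ; X]
  [A → . X ; X] has the dot before X: add [X → . ;]
No further items can be added.

CLOSURE = { [A → . X ; X], [X → . ;] }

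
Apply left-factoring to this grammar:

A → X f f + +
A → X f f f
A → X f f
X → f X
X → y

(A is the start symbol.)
Left-factoring transforms A → αβ₁ | αβ₂ into A → αA' and A' → β₁ | β₂
(α is the longest common prefix among the alternatives). Repeat until
no nonterminal has two alternatives with a common prefix.

Round 1: A has alternatives sharing prefix 'X f f'. Introduce A': A → X f f A'
  Add: A' → + +
  Add: A' → f
  Add: A' → ε

No remaining common prefixes — done.

Resulting grammar:
A → X f f A'
A' → + +
A' → f
A' → ε
X → f X
X → y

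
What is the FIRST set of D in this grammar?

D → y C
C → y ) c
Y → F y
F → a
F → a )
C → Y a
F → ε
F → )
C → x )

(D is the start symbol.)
From D → y C:
  - y is a terminal: add 'y' and stop

Collecting: FIRST(D) = { 'y' }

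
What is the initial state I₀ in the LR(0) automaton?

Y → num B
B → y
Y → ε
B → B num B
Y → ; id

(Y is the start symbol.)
First, augment the grammar with Y' → Y
I₀ = CLOSURE({ [Y' → . Y] }):
  [Y' → . Y] has the dot before Y: add [Y → . num B], [Y → .], [Y → . ; id]
No further items can be added.

I₀ = { [Y → . ; id], [Y → . num B], [Y → .], [Y' → . Y] }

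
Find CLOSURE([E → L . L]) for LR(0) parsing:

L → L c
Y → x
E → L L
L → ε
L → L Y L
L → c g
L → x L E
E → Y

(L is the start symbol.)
{ [E → L . L], [L → . L Y L], [L → . L c], [L → . c g], [L → . x L E], [L → .] }

To compute CLOSURE, for each item [A → α.Bβ] where B is a non-terminal, add [B → .γ] for all productions B → γ; repeat for the newly added items until nothing changes.

Start with: [E → L . L]
  [E → L . L] has the dot before L: add [L → . L c], [L → .], [L → . L Y L], [L → . c g], [L → . x L E]
No further items can be added.

CLOSURE = { [E → L . L], [L → . L Y L], [L → . L c], [L → . c g], [L → . x L E], [L → .] }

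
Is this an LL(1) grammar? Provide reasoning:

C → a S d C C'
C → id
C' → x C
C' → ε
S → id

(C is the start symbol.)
A grammar is LL(1) if for each non-terminal N with multiple productions, the predict sets of those productions are pairwise disjoint, where PREDICT(N → α) = (FIRST(α) \ {ε}) ∪ (FOLLOW(N) if α ⇒* ε).

Relevant sets:
  FOLLOW(C') = { $, 'x' }

For C:
  PREDICT(C → a S d C C') = { 'a' }
  PREDICT(C → id) = { 'id' }
For C':
  PREDICT(C' → x C) = { 'x' }
  PREDICT(C' → ε) = { $, 'x' }
S has a single production, so nothing to check there.

Conflict found: Predict set conflict for C': { 'x' }
The grammar is NOT LL(1).

Answer: No. Predict set conflict for C': { 'x' }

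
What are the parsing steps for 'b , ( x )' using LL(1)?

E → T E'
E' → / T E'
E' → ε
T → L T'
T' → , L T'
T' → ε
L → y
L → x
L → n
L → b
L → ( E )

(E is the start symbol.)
Stack is shown with the top on the left.

Stack              Input        Action
--------------------------------------
E $                b , ( x ) $  output E → T E'
T E' $             b , ( x ) $  output T → L T'
L T' E' $          b , ( x ) $  output L → b
b T' E' $          b , ( x ) $  match 'b'
T' E' $            , ( x ) $    output T' → , L T'
, L T' E' $        , ( x ) $    match ','
L T' E' $          ( x ) $      output L → ( E )
( E ) T' E' $      ( x ) $      match '('
E ) T' E' $        x ) $        output E → T E'
T E' ) T' E' $     x ) $        output T → L T'
L T' E' ) T' E' $  x ) $        output L → x
x T' E' ) T' E' $  x ) $        match 'x'
T' E' ) T' E' $    ) $          output T' → ε
E' ) T' E' $       ) $          output E' → ε
) T' E' $          ) $          match ')'
T' E' $            $            output T' → ε
E' $               $            output E' → ε
$                  $            accept

The string is accepted.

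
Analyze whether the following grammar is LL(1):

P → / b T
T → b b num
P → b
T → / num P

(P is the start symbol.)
Yes, the grammar is LL(1).

For P:
  PREDICT(P → '/' b T) = { '/' }
  PREDICT(P → b) = { 'b' }
For T:
  PREDICT(T → b b num) = { 'b' }
  PREDICT(T → '/' num P) = { '/' }

All predict sets are disjoint. The grammar IS LL(1).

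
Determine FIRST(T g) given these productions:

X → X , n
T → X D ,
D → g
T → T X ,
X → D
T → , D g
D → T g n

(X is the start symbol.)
FIRST sets of the non-terminals involved (from the grammar, by fixed-point iteration):
  FIRST(T) = { ',', 'g' }

To compute FIRST(T g), process the symbols left to right:
Symbol T is a non-terminal. Add FIRST(T) \ {ε} = { ',', 'g' }
T is not nullable (ε ∉ FIRST(T)), so stop here.
FIRST(T g) = { ',', 'g' }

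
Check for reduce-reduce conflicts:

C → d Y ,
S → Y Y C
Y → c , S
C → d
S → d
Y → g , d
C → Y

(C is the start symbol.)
No reduce-reduce conflicts

Augment with C' → C and build the canonical LR(0) collection (I0 = CLOSURE({[C' → . C]}), then GOTO on every symbol after a dot until no new states appear). It has 16 states:
  I0: { [C → . Y], [C → . d Y ,], [C → . d], [C' → . C], [Y → . c , S], [Y → . g , d] }  — shift
  I1: { [C' → C .] }  — accept
  I2: { [C → Y .] }  — reduce
  I3: { [Y → c . , S] }  — shift
  I4: { [C → d . Y ,], [C → d .], [Y → . c , S], [Y → . g , d] }  — shift, reduce
  I5: { [Y → g . , d] }  — shift
  I6: { [Y → g , . d] }  — shift
  I7: { [Y → g , d .] }  — reduce
  I8: { [C → d Y . ,] }  — shift
  I9: { [C → d Y , .] }  — reduce
  I10: { [S → . Y Y C], [S → . d], [Y → . c , S], [Y → . g , d], [Y → c , . S] }  — shift
  I11: { [Y → c , S .] }  — reduce
  I12: { [S → Y . Y C], [Y → . c , S], [Y → . g , d] }  — shift
  I13: { [S → d .] }  — reduce
  I14: { [C → . Y], [C → . d Y ,], [C → . d], [S → Y Y . C], [Y → . c , S], [Y → . g , d] }  — shift
  I15: { [S → Y Y C .] }  — reduce

No state contains more than one complete item.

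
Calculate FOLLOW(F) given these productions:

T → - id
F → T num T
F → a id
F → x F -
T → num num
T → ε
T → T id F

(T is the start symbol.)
To compute FOLLOW(F), find every occurrence of F on a right-hand side N → α F β: add FIRST(β) \ {ε}, and if β is empty or nullable also add FOLLOW(N). Iterate to a fixed point.

In F → x F -: F is followed by '-', add FIRST('-') \ {ε} = { '-' }
In T → T id F: F is at the end, add FOLLOW(T)

The FOLLOW sets referred to above (computed the same way, to a fixed point):
  FOLLOW(T) = { $, '-', 'id', 'num' }

Taking the union: FOLLOW(F) = { $, '-', 'id', 'num' }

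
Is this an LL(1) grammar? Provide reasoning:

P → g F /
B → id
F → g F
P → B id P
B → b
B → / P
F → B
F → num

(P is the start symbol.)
Yes, the grammar is LL(1).

Relevant sets:
  FIRST(B) = { '/', 'b', 'id' }

For P:
  PREDICT(P → g F '/') = { 'g' }
  PREDICT(P → B id P) = { '/', 'b', 'id' }
For B:
  PREDICT(B → id) = { 'id' }
  PREDICT(B → b) = { 'b' }
  PREDICT(B → '/' P) = { '/' }
For F:
  PREDICT(F → g F) = { 'g' }
  PREDICT(F → B) = { '/', 'b', 'id' }
  PREDICT(F → num) = { 'num' }

All predict sets are disjoint. The grammar IS LL(1).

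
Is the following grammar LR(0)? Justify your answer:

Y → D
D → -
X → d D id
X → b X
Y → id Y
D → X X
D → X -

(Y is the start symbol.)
A grammar is LR(0) if no state in the canonical LR(0) collection has:
  - both a shift item (dot before a terminal) and a complete item (shift-reduce conflict), or
  - two or more complete items (reduce-reduce conflict; the accept item [Y' → Y .] counts as a complete item here).

Augment with Y' → Y and build the canonical LR(0) collection (I0 = CLOSURE({[Y' → . Y]}), then GOTO on every symbol after a dot until no new states appear). It has 14 states:
  I0: { [D → . -], [D → . X -], [D → . X X], [X → . b X], [X → . d D id], [Y → . D], [Y → . id Y], [Y' → . Y] }  — shift
  I1: { [D → - .] }  — reduce
  I2: { [Y → D .] }  — reduce
  I3: { [D → X . -], [D → X . X], [X → . b X], [X → . d D id] }  — shift
  I4: { [Y' → Y .] }  — accept
  I5: { [X → . b X], [X → . d D id], [X → b . X] }  — shift
  I6: { [D → . -], [D → . X -], [D → . X X], [X → . b X], [X → . d D id], [X → d . D id] }  — shift
  I7: { [D → . -], [D → . X -], [D → . X X], [X → . b X], [X → . d D id], [Y → . D], [Y → . id Y], [Y → id . Y] }  — shift
  I8: { [Y → id Y .] }  — reduce
  I9: { [X → d D . id] }  — shift
  I10: { [X → d D id .] }  — reduce
  I11: { [X → b X .] }  — reduce
  I12: { [D → X - .] }  — reduce
  I13: { [D → X X .] }  — reduce

Every state is either a pure shift/goto state or contains exactly one complete item and nothing to shift — no conflicts. The grammar is LR(0).

Answer: Yes, the grammar is LR(0)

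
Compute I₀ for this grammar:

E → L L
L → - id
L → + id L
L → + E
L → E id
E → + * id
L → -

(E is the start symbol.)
First, augment the grammar with E' → E
I₀ = CLOSURE({ [E' → . E] }):
  [E' → . E] has the dot before E: add [E → . L L], [E → . + * id]
  [E → . L L] has the dot before L: add [L → . - id], [L → . + id L], [L → . + E], [L → . E id], [L → . -]
No further items can be added.

I₀ = { [E → . + * id], [E → . L L], [E' → . E], [L → . + E], [L → . + id L], [L → . - id], [L → . -], [L → . E id] }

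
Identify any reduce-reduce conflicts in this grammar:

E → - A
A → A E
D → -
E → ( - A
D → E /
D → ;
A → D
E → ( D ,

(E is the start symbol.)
Yes — I14: [E → ( - A .] vs [E → - A .]

A reduce-reduce conflict occurs when an LR(0) state has two complete items [A → α .] and [B → β .] — both call for a reduction, and with no lookahead the parser cannot choose between them.

Augment with E' → E and build the canonical LR(0) collection (I0 = CLOSURE({[E' → . E]}), then GOTO on every symbol after a dot until no new states appear). It has 15 states:
  I0: { [E → . ( - A], [E → . ( D ,], [E → . - A], [E' → . E] }  — shift
  I1: { [D → . -], [D → . ;], [D → . E /], [E → ( . - A], [E → ( . D ,], [E → . ( - A], [E → . ( D ,], [E → . - A] }  — shift
  I2: { [A → . A E], [A → . D], [D → . -], [D → . ;], [D → . E /], [E → - . A], [E → . ( - A], [E → . ( D ,], [E → . - A] }  — shift
  I3: { [E' → E .] }  — accept
  I4: { [A → . A E], [A → . D], [D → - .], [D → . -], [D → . ;], [D → . E /], [E → - . A], [E → . ( - A], [E → . ( D ,], [E → . - A] }  — shift, reduce
  I5: { [D → ; .] }  — reduce
  I6: { [A → A . E], [E → - A .], [E → . ( - A], [E → . ( D ,], [E → . - A] }  — shift, reduce
  I7: { [A → D .] }  — reduce
  I8: { [D → E . /] }  — shift
  I9: { [D → E / .] }  — reduce
  I10: { [A → A E .] }  — reduce
  I11: { [A → . A E], [A → . D], [D → - .], [D → . -], [D → . ;], [D → . E /], [E → ( - . A], [E → - . A], [E → . ( - A], [E → . ( D ,], [E → . - A] }  — shift, reduce
  I12: { [E → ( D . ,] }  — shift
  I13: { [E → ( D , .] }  — reduce
  I14: { [A → A . E], [E → ( - A .], [E → - A .], [E → . ( - A], [E → . ( D ,], [E → . - A] }  — shift, 2 reduces

I14 contains complete items [E → ( - A .], [E → - A .] — reduce-reduce conflict.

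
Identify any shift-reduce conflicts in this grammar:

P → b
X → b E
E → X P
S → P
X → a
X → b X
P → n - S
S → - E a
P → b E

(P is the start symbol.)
Augment with P' → P and build the canonical LR(0) collection (I0 = CLOSURE({[P' → . P]}), then GOTO on every symbol after a dot until no new states appear). It has 17 states:
  I0: { [P → . b E], [P → . b], [P → . n - S], [P' → . P] }  — shift
  I1: { [P' → P .] }  — accept
  I2: { [E → . X P], [P → b . E], [P → b .], [X → . a], [X → . b E], [X → . b X] }  — shift, reduce
  I3: { [P → n . - S] }  — shift
  I4: { [P → . b E], [P → . b], [P → . n - S], [P → n - . S], [S → . - E a], [S → . P] }  — shift
  I5: { [E → . X P], [S → - . E a], [X → . a], [X → . b E], [X → . b X] }  — shift
  I6: { [S → P .] }  — reduce
  I7: { [P → n - S .] }  — reduce
  I8: { [S → - E . a] }  — shift
  I9: { [E → X . P], [P → . b E], [P → . b], [P → . n - S] }  — shift
  I10: { [X → a .] }  — reduce
  I11: { [E → . X P], [X → . a], [X → . b E], [X → . b X], [X → b . E], [X → b . X] }  — shift
  I12: { [X → b E .] }  — reduce
  I13: { [E → X . P], [P → . b E], [P → . b], [P → . n - S], [X → b X .] }  — shift, reduce
  I14: { [E → X P .] }  — reduce
  I15: { [S → - E a .] }  — reduce
  I16: { [P → b E .] }  — reduce

I2 contains reduce item [P → b .] and shift items [X → . a], [X → . b E], [X → . b X] — shift-reduce conflict.
I13 contains reduce item [X → b X .] and shift items [P → . b], [P → . b E], [P → . n - S] — shift-reduce conflict.

Answer: Yes — I2: [P → b .] vs [X → . a]; I13: [X → b X .] vs [P → . b]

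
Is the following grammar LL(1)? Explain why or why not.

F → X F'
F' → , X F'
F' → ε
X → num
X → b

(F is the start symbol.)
Relevant sets:
  FOLLOW(F') = { $ }

For F':
  PREDICT(F' → ',' X F') = { ',' }
  PREDICT(F' → ε) = { $ }
For X:
  PREDICT(X → num) = { 'num' }
  PREDICT(X → b) = { 'b' }
F has a single production, so nothing to check there.

All predict sets are disjoint. The grammar IS LL(1).

Answer: Yes, the grammar is LL(1).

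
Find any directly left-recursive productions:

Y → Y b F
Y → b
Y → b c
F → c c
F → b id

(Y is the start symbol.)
Direct left recursion occurs when N → N α for some non-terminal N (the right-hand side begins with the left-hand side itself).

Y → Y b F: LEFT RECURSIVE (starts with Y)
Y → b: starts with b
Y → b c: starts with b
F → c c: starts with c
F → b id: starts with b

The grammar has direct left recursion on: Y.

Answer: Yes, Y is left-recursive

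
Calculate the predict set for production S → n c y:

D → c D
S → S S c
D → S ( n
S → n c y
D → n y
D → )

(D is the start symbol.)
{ 'n' }

PREDICT(S → n c y) = (FIRST(RHS) \ {ε}) ∪ (FOLLOW(S) if ε ∈ FIRST(RHS), i.e. RHS ⇒* ε)
FIRST(n c y) = { 'n' }
ε ∉ FIRST(n c y), so FOLLOW(S) is not added.
PREDICT(S → n c y) = { 'n' }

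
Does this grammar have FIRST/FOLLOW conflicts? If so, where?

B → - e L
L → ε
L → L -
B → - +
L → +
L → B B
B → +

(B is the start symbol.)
Yes. L → L '-' with FOLLOW(L) on { '+', '-' }; L → '+' with FOLLOW(L) on { '+' }; L → B B with FOLLOW(L) on { '+', '-' }

A FIRST/FOLLOW conflict occurs when a non-terminal N has a nullable alternative N → β (β ⇒* ε) and another alternative N → α with FIRST(α) ∩ FOLLOW(N) ≠ ∅: on such a lookahead the parser cannot decide between expanding α and letting N vanish via β.

Nullable non-terminals: L.
FIRST sets used below: FIRST(L) = { '+', '-', ε }, FIRST(B) = { '+', '-' }

L: nullable alternative(s) L → ε; FOLLOW(L) = { $, '+', '-' }
  L → ε: FIRST \ {ε} = { } — this is the only nullable alternative, skip
  L → L -: FIRST \ {ε} = { '+', '-' } — overlaps FOLLOW(L) on { '+', '-' }: CONFLICT
  L → +: FIRST \ {ε} = { '+' } — overlaps FOLLOW(L) on { '+' }: CONFLICT
  L → B B: FIRST \ {ε} = { '+', '-' } — overlaps FOLLOW(L) on { '+', '-' }: CONFLICT

B has no nullable alternative, so no FIRST/FOLLOW check is needed there.

So the grammar has 3 FIRST/FOLLOW conflicts (marked CONFLICT above).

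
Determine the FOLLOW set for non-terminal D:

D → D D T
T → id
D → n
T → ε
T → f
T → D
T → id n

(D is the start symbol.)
D is the start symbol, so $ ∈ FOLLOW(D).
In D → D D T: D is followed by D T, add FIRST(D T) \ {ε} = { 'n' }
In D → D D T: D is followed by T, add FIRST(T) \ {ε} = { 'f', 'id', 'n' }
  T is nullable, so FOLLOW(D) is also included — that is the set being defined, nothing new
In T → D: D is at the end, add FOLLOW(T)

The FOLLOW sets referred to above (computed the same way, to a fixed point):
  FOLLOW(T) = { $, 'f', 'id', 'n' }

Taking the union: FOLLOW(D) = { $, 'f', 'id', 'n' }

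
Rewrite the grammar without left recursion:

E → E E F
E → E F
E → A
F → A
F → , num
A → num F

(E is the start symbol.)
E → A E'
E' → E F E'
E' → F E'
E' → ε
F → A
F → , num
A → num F

E is directly left-recursive. The standard transformation for
  A → A α₁ | ... | A α_m | β₁ | ... | β_n
is
  A  → β₁ A' | ... | β_n A'
  A' → α₁ A' | ... | α_m A' | ε

E → A becomes E → A E'
E → E E F becomes E' → E F E'
E → E F becomes E' → F E'
Add E' → ε

Productions for other non-terminals are unchanged:
  F → A
  F → , num
  A → num F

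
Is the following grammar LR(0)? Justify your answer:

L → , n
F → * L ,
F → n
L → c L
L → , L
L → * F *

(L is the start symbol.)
Augment with L' → L and build the canonical LR(0) collection (I0 = CLOSURE({[L' → . L]}), then GOTO on every symbol after a dot until no new states appear). It has 14 states:
  I0: { [L → . * F *], [L → . , L], [L → . , n], [L → . c L], [L' → . L] }  — shift
  I1: { [F → . * L ,], [F → . n], [L → * . F *] }  — shift
  I2: { [L → , . L], [L → , . n], [L → . * F *], [L → . , L], [L → . , n], [L → . c L] }  — shift
  I3: { [L' → L .] }  — accept
  I4: { [L → . * F *], [L → . , L], [L → . , n], [L → . c L], [L → c . L] }  — shift
  I5: { [L → c L .] }  — reduce
  I6: { [L → , L .] }  — reduce
  I7: { [L → , n .] }  — reduce
  I8: { [F → * . L ,], [L → . * F *], [L → . , L], [L → . , n], [L → . c L] }  — shift
  I9: { [L → * F . *] }  — shift
  I10: { [F → n .] }  — reduce
  I11: { [L → * F * .] }  — reduce
  I12: { [F → * L . ,] }  — shift
  I13: { [F → * L , .] }  — reduce

Every state is either a pure shift/goto state or contains exactly one complete item and nothing to shift — no conflicts. The grammar is LR(0).

Answer: Yes, the grammar is LR(0)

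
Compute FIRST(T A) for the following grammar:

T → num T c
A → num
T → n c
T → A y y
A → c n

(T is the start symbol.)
{ 'c', 'n', 'num' }

FIRST sets of the non-terminals involved (from the grammar, by fixed-point iteration):
  FIRST(T) = { 'c', 'n', 'num' }

To compute FIRST(T A), process the symbols left to right:
Symbol T is a non-terminal. Add FIRST(T) \ {ε} = { 'c', 'n', 'num' }
T is not nullable (ε ∉ FIRST(T)), so stop here.
FIRST(T A) = { 'c', 'n', 'num' }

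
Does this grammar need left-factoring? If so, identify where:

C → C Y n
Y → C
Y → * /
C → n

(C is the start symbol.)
No, left-factoring is not needed

Left-factoring is needed when two productions for the same non-terminal
share a common prefix on the right-hand side.

Productions for C:
  C → C Y n
  C → n
Productions for Y:
  Y → C
  Y → * /

No common prefixes found.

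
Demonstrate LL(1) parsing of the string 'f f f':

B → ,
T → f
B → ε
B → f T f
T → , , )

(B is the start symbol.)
LL(1) parsing maintains a stack (initially the start symbol over $) and the input. At each step: if the stack top is a terminal, match it against the current input token; if it is a non-terminal N, replace it with the RHS of M[N, lookahead] (the unique production whose predict set contains the lookahead).

Stack is shown with the top on the left.

Stack    Input    Action
------------------------
B $      f f f $  output B → f T f
f T f $  f f f $  match 'f'
T f $    f f $    output T → f
f f $    f f $    match 'f'
f $      f $      match 'f'
$        $        accept

The string is accepted.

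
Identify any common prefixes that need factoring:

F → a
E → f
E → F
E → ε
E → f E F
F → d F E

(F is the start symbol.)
Left-factoring is needed when two productions for the same non-terminal
share a common prefix on the right-hand side.

Productions for F:
  F → a
  F → d F E
Productions for E:
  E → f
  E → F
  E → ε
  E → f E F

Found common prefix 'f' in productions for E

Answer: Yes, E has productions with common prefix 'f'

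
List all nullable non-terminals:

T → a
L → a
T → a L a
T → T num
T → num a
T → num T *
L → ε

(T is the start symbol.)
{ 'L' }

A non-terminal is nullable if it can derive ε (the empty string): either it has an ε-production, or it has a production whose right-hand side consists entirely of nullable non-terminals.

ε-productions: L → ε
So L is immediately nullable.
No further non-terminal can be added: every production for the remaining non-terminals contains a terminal or a non-nullable non-terminal.
Nullable = { 'L' }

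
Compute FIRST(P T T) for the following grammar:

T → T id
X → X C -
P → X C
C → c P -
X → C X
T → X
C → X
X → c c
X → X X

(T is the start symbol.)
{ 'c' }

FIRST sets of the non-terminals involved (from the grammar, by fixed-point iteration):
  FIRST(P) = { 'c' }

To compute FIRST(P T T), process the symbols left to right:
Symbol P is a non-terminal. Add FIRST(P) \ {ε} = { 'c' }
P is not nullable (ε ∉ FIRST(P)), so stop here.
FIRST(P T T) = { 'c' }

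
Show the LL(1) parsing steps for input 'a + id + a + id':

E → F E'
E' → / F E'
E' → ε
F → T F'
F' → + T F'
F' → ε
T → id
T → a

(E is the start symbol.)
Stack is shown with the top on the left.

Stack        Input              Action
--------------------------------------
E $          a + id + a + id $  output E → F E'
F E' $       a + id + a + id $  output F → T F'
T F' E' $    a + id + a + id $  output T → a
a F' E' $    a + id + a + id $  match 'a'
F' E' $      + id + a + id $    output F' → + T F'
+ T F' E' $  + id + a + id $    match '+'
T F' E' $    id + a + id $      output T → id
id F' E' $   id + a + id $      match 'id'
F' E' $      + a + id $         output F' → + T F'
+ T F' E' $  + a + id $         match '+'
T F' E' $    a + id $           output T → a
a F' E' $    a + id $           match 'a'
F' E' $      + id $             output F' → + T F'
+ T F' E' $  + id $             match '+'
T F' E' $    id $               output T → id
id F' E' $   id $               match 'id'
F' E' $      $                  output F' → ε
E' $         $                  output E' → ε
$            $                  accept

The string is accepted.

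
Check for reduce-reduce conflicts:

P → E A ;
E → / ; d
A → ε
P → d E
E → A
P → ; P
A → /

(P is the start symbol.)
No reduce-reduce conflicts

A reduce-reduce conflict occurs when an LR(0) state has two complete items [A → α .] and [B → β .] — both call for a reduction, and with no lookahead the parser cannot choose between them.

Augment with P' → P and build the canonical LR(0) collection (I0 = CLOSURE({[P' → . P]}), then GOTO on every symbol after a dot until no new states appear). It has 14 states:
  I0: { [A → . /], [A → .], [E → . / ; d], [E → . A], [P → . ; P], [P → . E A ;], [P → . d E], [P' → . P] }  — shift, reduce
  I1: { [A → / .], [E → / . ; d] }  — shift, reduce
  I2: { [A → . /], [A → .], [E → . / ; d], [E → . A], [P → . ; P], [P → . E A ;], [P → . d E], [P → ; . P] }  — shift, reduce
  I3: { [E → A .] }  — reduce
  I4: { [A → . /], [A → .], [P → E . A ;] }  — shift, reduce
  I5: { [P' → P .] }  — accept
  I6: { [A → . /], [A → .], [E → . / ; d], [E → . A], [P → d . E] }  — shift, reduce
  I7: { [P → d E .] }  — reduce
  I8: { [A → / .] }  — reduce
  I9: { [P → E A . ;] }  — shift
  I10: { [P → E A ; .] }  — reduce
  I11: { [P → ; P .] }  — reduce
  I12: { [E → / ; . d] }  — shift
  I13: { [E → / ; d .] }  — reduce

No state contains more than one complete item.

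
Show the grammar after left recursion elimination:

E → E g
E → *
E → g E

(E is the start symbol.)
E is directly left-recursive. The standard transformation for
  A → A α₁ | ... | A α_m | β₁ | ... | β_n
is
  A  → β₁ A' | ... | β_n A'
  A' → α₁ A' | ... | α_m A' | ε

E → * becomes E → * E'
E → g E becomes E → g E E'
E → E g becomes E' → g E'
Add E' → ε

Resulting grammar:
E → * E'
E → g E E'
E' → g E'
E' → ε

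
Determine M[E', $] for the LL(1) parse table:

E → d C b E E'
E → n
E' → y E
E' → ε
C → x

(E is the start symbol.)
To find M[E', $], we find productions for E' where $ is in the predict set (PREDICT(N → α) = (FIRST(α) \ {ε}) ∪ (FOLLOW(N) if α ⇒* ε)).

Relevant sets:
  FOLLOW(E') = { $, 'y' }

E' → y E: PREDICT = { 'y' }
E' → ε: PREDICT = { $, 'y' }
  $ is in predict set, so this production goes in M[E', $]

M[E', $] = E' → ε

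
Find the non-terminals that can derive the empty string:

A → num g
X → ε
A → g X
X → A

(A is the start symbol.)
A non-terminal is nullable if it can derive ε (the empty string): either it has an ε-production, or it has a production whose right-hand side consists entirely of nullable non-terminals.

ε-productions: X → ε
So X is immediately nullable.
No further non-terminal can be added: every production for the remaining non-terminals contains a terminal or a non-nullable non-terminal.
Nullable = { 'X' }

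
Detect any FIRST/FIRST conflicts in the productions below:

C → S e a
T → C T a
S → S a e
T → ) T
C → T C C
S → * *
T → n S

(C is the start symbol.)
Yes. C → S e a / C → T C C on { '*' }; T → C T a / T → ')' T on { ')' }; T → C T a / T → n S on { 'n' }; S → S a e / S → '*' '*' on { '*' }

A FIRST/FIRST conflict occurs when two productions N → α and N → β for the same non-terminal have FIRST(α) ∩ FIRST(β) ≠ ∅ (with ε ∈ FIRST of a nullable right-hand side, so two nullable alternatives also conflict).

FIRST sets of the non-terminals at (or reachable through a nullable prefix from) the front of some alternative:
  FIRST(S) = { '*' }
  FIRST(T) = { ')', '*', 'n' }
  FIRST(C) = { ')', '*', 'n' }

Productions for C:
  C → S e a: FIRST = { '*' }
  C → T C C: FIRST = { ')', '*', 'n' }
Productions for T:
  T → C T a: FIRST = { ')', '*', 'n' }
  T → ) T: FIRST = { ')' }
  T → n S: FIRST = { 'n' }
Productions for S:
  S → S a e: FIRST = { '*' }
  S → * *: FIRST = { '*' }

Conflict for C: C → S e a and C → T C C
  Overlap: { '*' }
Conflict for T: T → C T a and T → ) T
  Overlap: { ')' }
Conflict for T: T → C T a and T → n S
  Overlap: { 'n' }
Conflict for S: S → S a e and S → * *
  Overlap: { '*' }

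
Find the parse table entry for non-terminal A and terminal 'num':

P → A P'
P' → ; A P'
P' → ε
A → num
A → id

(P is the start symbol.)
To find M[A, 'num'], we find productions for A where 'num' is in the predict set (PREDICT(N → α) = (FIRST(α) \ {ε}) ∪ (FOLLOW(N) if α ⇒* ε)).

A → num: PREDICT = { 'num' }
  'num' is in predict set, so this production goes in M[A, 'num']
A → id: PREDICT = { 'id' }

M[A, 'num'] = A → num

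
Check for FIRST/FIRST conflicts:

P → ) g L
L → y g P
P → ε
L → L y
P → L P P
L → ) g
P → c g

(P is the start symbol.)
A FIRST/FIRST conflict occurs when two productions N → α and N → β for the same non-terminal have FIRST(α) ∩ FIRST(β) ≠ ∅ (with ε ∈ FIRST of a nullable right-hand side, so two nullable alternatives also conflict).

FIRST sets of the non-terminals at (or reachable through a nullable prefix from) the front of some alternative:
  FIRST(L) = { ')', 'y' }

Productions for P:
  P → ) g L: FIRST = { ')' }
  P → ε: FIRST = { ε }
  P → L P P: FIRST = { ')', 'y' }
  P → c g: FIRST = { 'c' }
Productions for L:
  L → y g P: FIRST = { 'y' }
  L → L y: FIRST = { ')', 'y' }
  L → ) g: FIRST = { ')' }

Conflict for P: P → ) g L and P → L P P
  Overlap: { ')' }
Conflict for L: L → y g P and L → L y
  Overlap: { 'y' }
Conflict for L: L → L y and L → ) g
  Overlap: { ')' }

Answer: Yes. P → ')' g L / P → L P P on { ')' }; L → y g P / L → L y on { 'y' }; L → L y / L → ')' g on { ')' }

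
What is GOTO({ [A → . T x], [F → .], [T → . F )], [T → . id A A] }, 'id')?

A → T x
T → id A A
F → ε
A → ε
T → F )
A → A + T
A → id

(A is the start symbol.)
{ [A → . A + T], [A → . T x], [A → . id], [A → .], [F → .], [T → . F )], [T → . id A A], [T → id . A A] }

GOTO(I, 'id') = CLOSURE({ [A → αX.β] : [A → α.Xβ] ∈ I, X = 'id' })

Items with dot before 'id', with the dot advanced:
  [T → . id A A] → [T → id . A A]
Closure of the advanced items:
  [T → id . A A] has the dot before A: add [A → . T x], [A → .], [A → . A + T], [A → . id]
  [A → . T x] has the dot before T: add [T → . id A A], [T → . F )]
  [T → . F )] has the dot before F: add [F → .]

GOTO = { [A → . A + T], [A → . T x], [A → . id], [A → .], [F → .], [T → . F )], [T → . id A A], [T → id . A A] }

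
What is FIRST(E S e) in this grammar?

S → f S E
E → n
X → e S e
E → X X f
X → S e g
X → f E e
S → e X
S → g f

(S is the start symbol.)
FIRST sets of the non-terminals involved (from the grammar, by fixed-point iteration):
  FIRST(E) = { 'e', 'f', 'g', 'n' }

To compute FIRST(E S e), process the symbols left to right:
Symbol E is a non-terminal. Add FIRST(E) \ {ε} = { 'e', 'f', 'g', 'n' }
E is not nullable (ε ∉ FIRST(E)), so stop here.
FIRST(E S e) = { 'e', 'f', 'g', 'n' }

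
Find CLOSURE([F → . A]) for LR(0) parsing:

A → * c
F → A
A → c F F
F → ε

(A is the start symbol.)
To compute CLOSURE, for each item [A → α.Bβ] where B is a non-terminal, add [B → .γ] for all productions B → γ; repeat for the newly added items until nothing changes.

Start with: [F → . A]
  [F → . A] has the dot before A: add [A → . * c], [A → . c F F]
No further items can be added.

CLOSURE = { [A → . * c], [A → . c F F], [F → . A] }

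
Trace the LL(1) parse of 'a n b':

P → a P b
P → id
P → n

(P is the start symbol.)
Stack is shown with the top on the left.

Stack    Input    Action
------------------------
P $      a n b $  output P → a P b
a P b $  a n b $  match 'a'
P b $    n b $    output P → n
n b $    n b $    match 'n'
b $      b $      match 'b'
$        $        accept

The string is accepted.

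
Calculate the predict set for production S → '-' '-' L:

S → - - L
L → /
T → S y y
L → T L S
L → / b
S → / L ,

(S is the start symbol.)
PREDICT(S → '-' '-' L) = (FIRST(RHS) \ {ε}) ∪ (FOLLOW(S) if ε ∈ FIRST(RHS), i.e. RHS ⇒* ε)
FIRST('-' '-' L) = { '-' }
ε ∉ FIRST('-' '-' L), so FOLLOW(S) is not added.
PREDICT(S → '-' '-' L) = { '-' }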